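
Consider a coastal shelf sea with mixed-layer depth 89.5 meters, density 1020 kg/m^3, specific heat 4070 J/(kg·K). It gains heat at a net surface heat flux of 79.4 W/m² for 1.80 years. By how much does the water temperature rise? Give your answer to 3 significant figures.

12.1 K

Areal heat capacity C = ρ c_p D = 1020 × 4070 × 89.5 = 3.72×10^8 J m⁻² K⁻¹.
Net heat input Q = F Δt = 79.4 × (1.80 years × 3.156×10^7 s/year) = 4.51×10^9 J/m².
ΔT = Q / C = 4.51×10^9 / 3.72×10^8 = 12.1 K.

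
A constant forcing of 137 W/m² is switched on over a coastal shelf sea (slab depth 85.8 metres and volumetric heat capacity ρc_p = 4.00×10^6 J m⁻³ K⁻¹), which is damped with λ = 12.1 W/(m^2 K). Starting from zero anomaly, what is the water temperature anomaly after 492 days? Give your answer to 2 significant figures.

Areal heat capacity C = ρc_p × D = 4.00×10^6 × 85.8 = 3.43×10^8 J/(m²·K).
τ = C / λ = 3.43×10^8 / 12.1 = 2.84×10^7 s.
Equilibrium anomaly ΔT_eq = F / λ = 137 / 12.1 = 11.3 K.
t = 492 days = 4.25×10^7 s, so t/τ = 1.50.
ΔT(t) = ΔT_eq (1 − e^(−t/τ)) = 11.3 × (1 − e^−1.50) = 8.79 K.

8.8 K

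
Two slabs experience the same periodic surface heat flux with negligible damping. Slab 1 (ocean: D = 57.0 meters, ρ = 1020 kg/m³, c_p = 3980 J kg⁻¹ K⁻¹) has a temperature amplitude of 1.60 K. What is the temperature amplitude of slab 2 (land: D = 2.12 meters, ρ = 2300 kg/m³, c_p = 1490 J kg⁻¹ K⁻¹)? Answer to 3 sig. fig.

C_ocean = 2.31×10^8 J/(m²·K); C_land = 7.27×10^6 J/(m²·K).
A ∝ 1/C ⇒ A_land = A_ocean × C_ocean/C_land = 1.60 × 31.8 = 51.0 K.

51.0 K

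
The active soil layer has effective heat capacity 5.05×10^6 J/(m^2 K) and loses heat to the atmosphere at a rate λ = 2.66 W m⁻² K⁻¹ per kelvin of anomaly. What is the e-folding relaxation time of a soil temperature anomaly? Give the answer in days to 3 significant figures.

Areal heat capacity C = 5.05×10^6 J/(m^2 K) (given).
Relaxation time τ = C / λ = 5.05×10^6 / 2.66 = 1.90×10^6 s.
In days: 1.90×10^6 s / (86400 s/day) = 22.0 days.

22.0 days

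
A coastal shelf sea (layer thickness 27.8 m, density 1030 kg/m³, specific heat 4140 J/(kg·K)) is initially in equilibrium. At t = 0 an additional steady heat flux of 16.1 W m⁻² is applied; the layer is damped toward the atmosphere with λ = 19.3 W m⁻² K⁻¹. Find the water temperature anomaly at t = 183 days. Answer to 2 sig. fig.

0.77 K

Areal heat capacity C = ρ c_p D = 1030 × 4140 × 27.8 = 1.19×10^8 J/(m^2 K).
τ = C / λ = 1.19×10^8 / 19.3 = 6.14×10^6 s.
Equilibrium anomaly ΔT_eq = F / λ = 16.1 / 19.3 = 0.834 K.
t = 183 days = 1.58×10^7 s, so t/τ = 2.57.
ΔT(t) = ΔT_eq (1 − e^(−t/τ)) = 0.834 × (1 − e^−2.57) = 0.771 K.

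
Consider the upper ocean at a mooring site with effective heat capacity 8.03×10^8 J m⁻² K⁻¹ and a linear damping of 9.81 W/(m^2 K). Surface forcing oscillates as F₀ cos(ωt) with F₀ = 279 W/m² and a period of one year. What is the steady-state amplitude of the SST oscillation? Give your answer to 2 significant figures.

Areal heat capacity C = 8.03×10^8 J m⁻² K⁻¹ (given).
Angular frequency ω = 2π / T = 2π / 3.15×10^7 s = 1.99×10^-7 s⁻¹.
√((Cω)² + λ²) = √((160)² + 9.81²) = 160 W/(m²·K).
Amplitude A = F₀ / √((Cω)²+λ²) = 279 / 160 = 1.74 K.

1.7 K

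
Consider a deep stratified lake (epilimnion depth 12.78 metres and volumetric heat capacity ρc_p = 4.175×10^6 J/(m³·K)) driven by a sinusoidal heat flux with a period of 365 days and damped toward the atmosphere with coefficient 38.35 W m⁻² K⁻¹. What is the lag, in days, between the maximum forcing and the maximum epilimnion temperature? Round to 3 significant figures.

15.7 days

Areal heat capacity C = ρc_p × D = 4.175×10^6 × 12.78 = 5.34×10^7 J/(m^2 K).
ω = 2π / 3.15×10^7 s = 1.99×10^-7 s⁻¹.
Phase lag φ = arctan(Cω/λ) = arctan(10.6/38.35) = 0.270 rad.
Time lag = φ / ω = 0.270 / 1.99×10^-7 = 1.36×10^6 s = 15.7 days.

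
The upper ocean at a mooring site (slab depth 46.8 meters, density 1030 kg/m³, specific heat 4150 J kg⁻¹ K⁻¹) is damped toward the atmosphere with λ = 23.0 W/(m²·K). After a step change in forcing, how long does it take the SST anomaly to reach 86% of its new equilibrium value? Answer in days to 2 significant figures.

200 days

Areal heat capacity C = ρ c_p D = 1030 × 4150 × 46.8 = 2.00×10^8 J/(m^2 K).
τ = C / λ = 2.00×10^8 / 23.0 = 8.70×10^6 s.
Fraction reached: 1 − e^(−t/τ) = 0.86 ⇒ t = −τ ln(1 − 0.86) = τ × 1.97.
t = 1.71×10^7 s = 198 days.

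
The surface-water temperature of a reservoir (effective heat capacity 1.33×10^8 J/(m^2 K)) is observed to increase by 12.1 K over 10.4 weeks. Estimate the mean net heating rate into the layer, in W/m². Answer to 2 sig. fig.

Areal heat capacity C = 1.33×10^8 J/(m^2 K) (given).
Required heat per unit area: Q = C ΔT = 1.33×10^8 × 12.1 = 1.61×10^9 J/m².
Flux F = Q / Δt = 1.61×10^9 / 6.29×10^6 s = 256 W/m².

260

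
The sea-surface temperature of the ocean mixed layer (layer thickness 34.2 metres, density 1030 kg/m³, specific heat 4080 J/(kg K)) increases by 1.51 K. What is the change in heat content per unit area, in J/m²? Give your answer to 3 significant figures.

2.17×10^8

Areal heat capacity C = ρ c_p D = 1030 × 4080 × 34.2 = 1.44×10^8 J m⁻² K⁻¹.
ΔQ = C ΔT = 1.44×10^8 × 1.51 = 2.17×10^8 J/m².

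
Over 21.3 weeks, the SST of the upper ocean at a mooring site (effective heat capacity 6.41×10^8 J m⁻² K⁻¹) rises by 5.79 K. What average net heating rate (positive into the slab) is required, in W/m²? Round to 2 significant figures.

290

Areal heat capacity C = 6.41×10^8 J m⁻² K⁻¹ (given).
Required heat per unit area: Q = C ΔT = 6.41×10^8 × 5.79 = 3.71×10^9 J/m².
Flux F = Q / Δt = 3.71×10^9 / 1.29×10^7 s = 288 W/m².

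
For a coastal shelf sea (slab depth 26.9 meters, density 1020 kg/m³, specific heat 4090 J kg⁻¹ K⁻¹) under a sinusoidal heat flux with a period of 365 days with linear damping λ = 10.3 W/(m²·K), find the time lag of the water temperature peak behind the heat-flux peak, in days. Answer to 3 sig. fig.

66.2 days

Areal heat capacity C = ρ c_p D = 1020 × 4090 × 26.9 = 1.12×10^8 J m⁻² K⁻¹.
ω = 2π / 3.15×10^7 s = 1.99×10^-7 s⁻¹.
Phase lag φ = arctan(Cω/λ) = arctan(22.4/10.3) = 1.14 rad.
Time lag = φ / ω = 1.14 / 1.99×10^-7 = 5.72×10^6 s = 66.2 days.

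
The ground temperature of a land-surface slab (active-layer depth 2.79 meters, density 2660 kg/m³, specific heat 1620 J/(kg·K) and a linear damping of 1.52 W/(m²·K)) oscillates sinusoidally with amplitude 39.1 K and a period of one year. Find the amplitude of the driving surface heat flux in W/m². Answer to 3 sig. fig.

Areal heat capacity C = ρ c_p D = 2660 × 1620 × 2.79 = 1.20×10^7 J/(m^2 K).
ω = 2π / 3.15×10^7 s = 1.99×10^-7 s⁻¹.
√((Cω)² + λ²) = √((2.40)² + 1.52²) = 2.84 W/(m²·K).
F₀ = A × √((Cω)²+λ²) = 39.1 × 2.84 = 111 W/m².

111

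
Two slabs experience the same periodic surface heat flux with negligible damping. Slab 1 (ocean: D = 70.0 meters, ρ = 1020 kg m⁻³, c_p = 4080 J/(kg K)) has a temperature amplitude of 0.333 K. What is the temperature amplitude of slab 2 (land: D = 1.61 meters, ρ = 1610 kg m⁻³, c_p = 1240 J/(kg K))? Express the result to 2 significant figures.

30 K

C_ocean = 2.91×10^8 J/(m²·K); C_land = 3.21×10^6 J/(m²·K).
A ∝ 1/C ⇒ A_land = A_ocean × C_ocean/C_land = 0.333 × 90.6 = 30.2 K.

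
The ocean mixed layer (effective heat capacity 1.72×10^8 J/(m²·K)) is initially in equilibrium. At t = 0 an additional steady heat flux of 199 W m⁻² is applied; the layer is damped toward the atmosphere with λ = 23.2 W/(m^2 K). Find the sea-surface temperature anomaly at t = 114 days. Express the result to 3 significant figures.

Areal heat capacity C = 1.72×10^8 J/(m²·K) (given).
τ = C / λ = 1.72×10^8 / 23.2 = 7.41×10^6 s.
Equilibrium anomaly ΔT_eq = F / λ = 199 / 23.2 = 8.58 K.
t = 114 days = 9.85×10^6 s, so t/τ = 1.33.
ΔT(t) = ΔT_eq (1 − e^(−t/τ)) = 8.58 × (1 − e^−1.33) = 6.31 K.

6.31 K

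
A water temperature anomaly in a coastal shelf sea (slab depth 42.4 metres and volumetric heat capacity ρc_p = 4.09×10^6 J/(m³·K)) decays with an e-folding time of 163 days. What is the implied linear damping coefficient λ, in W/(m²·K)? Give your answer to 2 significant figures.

Areal heat capacity C = ρc_p × D = 4.09×10^6 × 42.4 = 1.73×10^8 J/(m²·K).
τ = 163 days = 1.41×10^7 s.
λ = C / τ = 1.73×10^8 / 1.41×10^7 = 12.3 W/(m²·K).

12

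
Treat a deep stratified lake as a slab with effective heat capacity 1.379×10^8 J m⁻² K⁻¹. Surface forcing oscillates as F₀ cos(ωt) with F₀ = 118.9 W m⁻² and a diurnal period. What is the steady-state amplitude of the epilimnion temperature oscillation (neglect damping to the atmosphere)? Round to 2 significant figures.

Areal heat capacity C = 1.379×10^8 J m⁻² K⁻¹ (given).
Angular frequency ω = 2π / T = 2π / 86400 s = 7.27×10^-5 s⁻¹.
Cω = 1.38×10^8 × 7.27×10^-5 = 10000 W/(m²·K).
Amplitude A = F₀ / (Cω) = 118.9 / 10000 = 0.0119 K.

0.012 K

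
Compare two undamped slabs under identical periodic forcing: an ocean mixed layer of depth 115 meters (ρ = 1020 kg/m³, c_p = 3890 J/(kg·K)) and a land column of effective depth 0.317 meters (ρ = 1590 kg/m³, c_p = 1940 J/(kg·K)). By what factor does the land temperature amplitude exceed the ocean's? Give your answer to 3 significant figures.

467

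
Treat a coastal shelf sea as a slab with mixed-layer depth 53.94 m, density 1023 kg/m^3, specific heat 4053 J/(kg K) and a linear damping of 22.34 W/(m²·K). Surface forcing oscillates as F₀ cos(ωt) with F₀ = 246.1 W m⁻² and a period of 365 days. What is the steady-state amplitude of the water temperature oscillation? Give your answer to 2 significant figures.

4.9 K

Areal heat capacity C = ρ c_p D = 1023 × 4053 × 53.94 = 2.24×10^8 J m⁻² K⁻¹.
Angular frequency ω = 2π / T = 2π / 3.15×10^7 s = 1.99×10^-7 s⁻¹.
√((Cω)² + λ²) = √((44.6)² + 22.34²) = 49.8 W/(m²·K).
Amplitude A = F₀ / √((Cω)²+λ²) = 246.1 / 49.8 = 4.94 K.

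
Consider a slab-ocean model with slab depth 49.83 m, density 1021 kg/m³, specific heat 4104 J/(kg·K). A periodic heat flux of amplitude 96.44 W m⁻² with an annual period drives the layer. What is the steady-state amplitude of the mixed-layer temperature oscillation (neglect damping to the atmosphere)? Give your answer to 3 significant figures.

Areal heat capacity C = ρ c_p D = 1021 × 4104 × 49.83 = 2.09×10^8 J m⁻² K⁻¹.
Angular frequency ω = 2π / T = 2π / 3.15×10^7 s = 1.99×10^-7 s⁻¹.
Cω = 2.09×10^8 × 1.99×10^-7 = 41.6 W/(m²·K).
Amplitude A = F₀ / (Cω) = 96.44 / 41.6 = 2.32 K.

2.32 K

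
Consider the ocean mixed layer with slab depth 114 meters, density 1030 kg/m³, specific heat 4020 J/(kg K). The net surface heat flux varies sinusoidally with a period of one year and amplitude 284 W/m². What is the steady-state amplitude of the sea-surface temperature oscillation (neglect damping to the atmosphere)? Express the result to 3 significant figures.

Areal heat capacity C = ρ c_p D = 1030 × 4020 × 114 = 4.72×10^8 J m⁻² K⁻¹.
Angular frequency ω = 2π / T = 2π / 3.15×10^7 s = 1.99×10^-7 s⁻¹.
Cω = 4.72×10^8 × 1.99×10^-7 = 94.0 W/(m²·K).
Amplitude A = F₀ / (Cω) = 284 / 94.0 = 3.02 K.

3.02 K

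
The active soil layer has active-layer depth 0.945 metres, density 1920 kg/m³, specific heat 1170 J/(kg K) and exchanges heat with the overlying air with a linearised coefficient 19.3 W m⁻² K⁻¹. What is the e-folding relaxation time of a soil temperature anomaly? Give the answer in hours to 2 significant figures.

31 hours

Areal heat capacity C = ρ c_p D = 1920 × 1170 × 0.945 = 2.12×10^6 J m⁻² K⁻¹.
Relaxation time τ = C / λ = 2.12×10^6 / 19.3 = 1.10×10^5 s.
In hours: 1.10×10^5 s / (3600 s/hour) = 30.6 hours.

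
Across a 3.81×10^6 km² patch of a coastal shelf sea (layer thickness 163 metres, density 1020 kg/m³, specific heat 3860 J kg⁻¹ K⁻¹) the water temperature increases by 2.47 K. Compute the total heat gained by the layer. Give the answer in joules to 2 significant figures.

6.0×10^21 J

Areal heat capacity C = ρ c_p D = 1020 × 3860 × 163 = 6.42×10^8 J/(m^2 K).
Heat per unit area: q = C ΔT = 6.42×10^8 × 2.47 = 1.59×10^9 J/m².
Total heat: Q = q × A = 1.59×10^9 × (3.81×10^6 × 10⁶ m²) = 6.04×10^21 J.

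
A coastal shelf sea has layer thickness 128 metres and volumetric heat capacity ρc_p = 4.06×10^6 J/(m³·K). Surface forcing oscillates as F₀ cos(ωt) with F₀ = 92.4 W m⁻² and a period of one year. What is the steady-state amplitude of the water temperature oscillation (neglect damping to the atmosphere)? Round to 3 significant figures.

0.892 K

Areal heat capacity C = ρc_p × D = 4.06×10^6 × 128 = 5.20×10^8 J/(m²·K).
Angular frequency ω = 2π / T = 2π / 3.15×10^7 s = 1.99×10^-7 s⁻¹.
Cω = 5.20×10^8 × 1.99×10^-7 = 104 W/(m²·K).
Amplitude A = F₀ / (Cω) = 92.4 / 104 = 0.892 K.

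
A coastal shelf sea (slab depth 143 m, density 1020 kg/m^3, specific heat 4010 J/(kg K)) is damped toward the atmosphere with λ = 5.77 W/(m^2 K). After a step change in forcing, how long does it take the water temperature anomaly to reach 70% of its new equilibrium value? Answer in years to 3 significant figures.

3.87 years

Areal heat capacity C = ρ c_p D = 1020 × 4010 × 143 = 5.85×10^8 J m⁻² K⁻¹.
τ = C / λ = 5.85×10^8 / 5.77 = 1.01×10^8 s.
Fraction reached: 1 − e^(−t/τ) = 0.70 ⇒ t = −τ ln(1 − 0.70) = τ × 1.20.
t = 1.22×10^8 s = 3.87 years.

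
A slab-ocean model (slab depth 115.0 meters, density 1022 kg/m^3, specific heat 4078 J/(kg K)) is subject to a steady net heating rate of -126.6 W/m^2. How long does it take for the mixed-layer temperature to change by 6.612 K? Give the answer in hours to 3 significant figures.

6950 hours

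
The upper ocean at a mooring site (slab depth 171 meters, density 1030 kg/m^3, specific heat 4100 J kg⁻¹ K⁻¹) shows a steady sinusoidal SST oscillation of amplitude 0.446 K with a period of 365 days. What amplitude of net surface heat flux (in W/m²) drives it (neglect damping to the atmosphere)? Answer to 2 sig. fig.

64

Areal heat capacity C = ρ c_p D = 1030 × 4100 × 171 = 7.22×10^8 J/(m^2 K).
ω = 2π / 3.15×10^7 s = 1.99×10^-7 s⁻¹.
Cω = 7.22×10^8 × 1.99×10^-7 = 144 W/(m²·K).
F₀ = A × Cω = 0.446 × 144 = 64.2 W/m².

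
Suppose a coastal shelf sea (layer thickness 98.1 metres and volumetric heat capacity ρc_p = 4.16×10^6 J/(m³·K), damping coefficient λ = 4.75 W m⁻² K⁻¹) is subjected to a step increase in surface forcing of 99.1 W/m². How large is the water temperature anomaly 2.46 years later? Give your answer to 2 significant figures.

Areal heat capacity C = ρc_p × D = 4.16×10^6 × 98.1 = 4.08×10^8 J m⁻² K⁻¹.
τ = C / λ = 4.08×10^8 / 4.75 = 8.59×10^7 s.
Equilibrium anomaly ΔT_eq = F / λ = 99.1 / 4.75 = 20.9 K.
t = 2.46 years = 7.76×10^7 s, so t/τ = 0.904.
ΔT(t) = ΔT_eq (1 − e^(−t/τ)) = 20.9 × (1 − e^−0.904) = 12.4 K.

12 K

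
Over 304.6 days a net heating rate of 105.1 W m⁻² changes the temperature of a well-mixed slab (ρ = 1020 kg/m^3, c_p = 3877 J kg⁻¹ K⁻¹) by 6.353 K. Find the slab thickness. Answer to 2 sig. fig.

Heat input Q = F Δt = 105.1 × 2.63×10^7 s = 2.77×10^9 J/m².
Required areal heat capacity C = Q / ΔT = 4.35×10^8 J/(m²·K).
Depth D = C / (ρ c_p) = 4.35×10^8 / (1020 × 3877) = 110 m.

110 m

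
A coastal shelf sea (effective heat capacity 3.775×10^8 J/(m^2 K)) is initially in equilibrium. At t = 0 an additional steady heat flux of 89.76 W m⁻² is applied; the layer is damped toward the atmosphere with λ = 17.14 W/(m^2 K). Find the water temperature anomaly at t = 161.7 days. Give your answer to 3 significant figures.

2.46 K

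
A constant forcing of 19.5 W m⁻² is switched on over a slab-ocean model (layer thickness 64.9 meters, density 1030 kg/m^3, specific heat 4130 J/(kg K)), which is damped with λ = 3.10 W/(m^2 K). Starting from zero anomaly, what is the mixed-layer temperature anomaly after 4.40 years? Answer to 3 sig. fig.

Areal heat capacity C = ρ c_p D = 1030 × 4130 × 64.9 = 2.76×10^8 J/(m^2 K).
τ = C / λ = 2.76×10^8 / 3.10 = 8.91×10^7 s.
Equilibrium anomaly ΔT_eq = F / λ = 19.5 / 3.10 = 6.29 K.
t = 4.40 years = 1.39×10^8 s, so t/τ = 1.56.
ΔT(t) = ΔT_eq (1 − e^(−t/τ)) = 6.29 × (1 − e^−1.56) = 4.97 K.

4.97 K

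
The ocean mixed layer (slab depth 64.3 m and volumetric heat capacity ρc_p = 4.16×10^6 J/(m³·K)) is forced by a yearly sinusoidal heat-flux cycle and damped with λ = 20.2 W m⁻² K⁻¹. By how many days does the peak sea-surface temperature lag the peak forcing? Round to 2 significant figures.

Areal heat capacity C = ρc_p × D = 4.16×10^6 × 64.3 = 2.67×10^8 J/(m²·K).
ω = 2π / 3.15×10^7 s = 1.99×10^-7 s⁻¹.
Phase lag φ = arctan(Cω/λ) = arctan(53.3/20.2) = 1.21 rad.
Time lag = φ / ω = 1.21 / 1.99×10^-7 = 6.07×10^6 s = 70.2 days.

70 days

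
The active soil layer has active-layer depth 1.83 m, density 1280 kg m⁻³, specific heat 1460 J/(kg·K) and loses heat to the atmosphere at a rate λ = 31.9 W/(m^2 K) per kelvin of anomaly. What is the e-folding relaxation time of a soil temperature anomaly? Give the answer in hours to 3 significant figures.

29.8 hours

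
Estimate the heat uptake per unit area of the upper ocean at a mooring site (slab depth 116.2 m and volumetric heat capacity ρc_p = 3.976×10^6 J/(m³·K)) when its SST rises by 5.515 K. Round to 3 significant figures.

2.55×10^9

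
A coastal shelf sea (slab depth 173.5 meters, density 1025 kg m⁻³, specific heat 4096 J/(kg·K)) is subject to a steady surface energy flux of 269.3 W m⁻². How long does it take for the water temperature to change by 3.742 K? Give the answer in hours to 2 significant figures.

2800 hours

Areal heat capacity C = ρ c_p D = 1025 × 4096 × 173.5 = 7.28×10^8 J/(m^2 K).
Time required: Δt = C ΔT / F = 7.28×10^8 × 3.742 / 269.3 = 1.01×10^7 s.
In hours: 1.01×10^7 s / (3600 s/hour) = 2810 hours.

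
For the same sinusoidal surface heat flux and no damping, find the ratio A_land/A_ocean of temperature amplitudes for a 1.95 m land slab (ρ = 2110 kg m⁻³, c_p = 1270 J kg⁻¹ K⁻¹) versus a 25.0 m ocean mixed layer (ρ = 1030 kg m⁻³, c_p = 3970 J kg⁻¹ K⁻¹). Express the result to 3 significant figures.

19.6

C_ocean = 1030 × 3970 × 25.0 = 1.02×10^8 J/(m²·K).
C_land = 2110 × 1270 × 1.95 = 5.23×10^6 J/(m²·K).
Undamped amplitude ∝ 1/C, so A_land/A_ocean = C_ocean/C_land = 19.6.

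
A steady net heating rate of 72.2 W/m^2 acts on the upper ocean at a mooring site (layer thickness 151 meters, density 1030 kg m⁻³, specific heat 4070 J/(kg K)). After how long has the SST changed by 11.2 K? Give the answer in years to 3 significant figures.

3.11 years

Areal heat capacity C = ρ c_p D = 1030 × 4070 × 151 = 6.33×10^8 J/(m²·K).
Time required: Δt = C ΔT / F = 6.33×10^8 × 11.2 / 72.2 = 9.82×10^7 s.
In years: 9.82×10^7 s / (3.156×10^7 s/year) = 3.11 years.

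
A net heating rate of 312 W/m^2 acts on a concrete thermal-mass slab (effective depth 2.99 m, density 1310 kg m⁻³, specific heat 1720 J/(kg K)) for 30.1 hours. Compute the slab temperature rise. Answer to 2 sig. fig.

Areal heat capacity C = ρ c_p D = 1310 × 1720 × 2.99 = 6.74×10^6 J/(m^2 K).
Net heat input Q = F Δt = 312 × (30.1 hours × 3600 s/hour) = 3.38×10^7 J/m².
ΔT = Q / C = 3.38×10^7 / 6.74×10^6 = 5.02 K.

5.0 K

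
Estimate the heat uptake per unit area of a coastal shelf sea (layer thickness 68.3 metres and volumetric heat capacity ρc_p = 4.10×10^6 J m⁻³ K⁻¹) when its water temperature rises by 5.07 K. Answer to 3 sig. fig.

1.42×10^9

Areal heat capacity C = ρc_p × D = 4.10×10^6 × 68.3 = 2.80×10^8 J/(m^2 K).
ΔQ = C ΔT = 2.80×10^8 × 5.07 = 1.42×10^9 J/m².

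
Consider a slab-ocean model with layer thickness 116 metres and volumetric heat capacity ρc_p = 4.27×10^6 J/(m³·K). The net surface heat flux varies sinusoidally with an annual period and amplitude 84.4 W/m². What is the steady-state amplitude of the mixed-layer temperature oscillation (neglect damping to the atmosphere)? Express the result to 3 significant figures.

0.855 K

Areal heat capacity C = ρc_p × D = 4.27×10^6 × 116 = 4.95×10^8 J/(m²·K).
Angular frequency ω = 2π / T = 2π / 3.15×10^7 s = 1.99×10^-7 s⁻¹.
Cω = 4.95×10^8 × 1.99×10^-7 = 98.7 W/(m²·K).
Amplitude A = F₀ / (Cω) = 84.4 / 98.7 = 0.855 K.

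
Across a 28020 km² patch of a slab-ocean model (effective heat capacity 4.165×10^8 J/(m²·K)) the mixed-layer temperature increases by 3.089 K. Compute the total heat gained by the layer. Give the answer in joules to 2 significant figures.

3.6×10^19 J

Areal heat capacity C = 4.165×10^8 J/(m²·K) (given).
Heat per unit area: q = C ΔT = 4.16×10^8 × 3.089 = 1.29×10^9 J/m².
Total heat: Q = q × A = 1.29×10^9 × (28020 × 10⁶ m²) = 3.60×10^19 J.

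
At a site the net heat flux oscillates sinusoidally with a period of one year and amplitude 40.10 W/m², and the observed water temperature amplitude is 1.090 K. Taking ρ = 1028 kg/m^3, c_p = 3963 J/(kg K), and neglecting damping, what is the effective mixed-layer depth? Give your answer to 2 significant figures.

ω = 2π / 3.15×10^7 s = 1.99×10^-7 s⁻¹.
Required C = F₀ / (A ω) = 40.10 / (1.090 × 1.99×10^-7) = 1.85×10^8 J/(m²·K).
D = C / (ρ c_p) = 1.85×10^8 / (1028 × 3963) = 45.3 m.

45 m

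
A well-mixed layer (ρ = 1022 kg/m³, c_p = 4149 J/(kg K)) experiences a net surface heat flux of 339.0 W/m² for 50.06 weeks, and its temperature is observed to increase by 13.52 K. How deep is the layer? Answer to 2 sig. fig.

Heat input Q = F Δt = 339.0 × 3.03×10^7 s = 1.03×10^10 J/m².
Required areal heat capacity C = Q / ΔT = 7.59×10^8 J/(m²·K).
Depth D = C / (ρ c_p) = 7.59×10^8 / (1022 × 4149) = 179 m.

180 m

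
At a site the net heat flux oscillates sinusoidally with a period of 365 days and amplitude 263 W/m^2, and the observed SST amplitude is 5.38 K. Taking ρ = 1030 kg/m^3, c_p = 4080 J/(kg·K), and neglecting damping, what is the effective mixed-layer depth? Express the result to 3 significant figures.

58.4 m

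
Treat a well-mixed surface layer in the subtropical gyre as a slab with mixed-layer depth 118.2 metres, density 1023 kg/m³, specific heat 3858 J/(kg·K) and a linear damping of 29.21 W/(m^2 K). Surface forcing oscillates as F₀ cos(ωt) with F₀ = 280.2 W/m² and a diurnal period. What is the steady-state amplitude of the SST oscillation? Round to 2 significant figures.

0.0083 K

Areal heat capacity C = ρ c_p D = 1023 × 3858 × 118.2 = 4.67×10^8 J/(m²·K).
Angular frequency ω = 2π / T = 2π / 86400 s = 7.27×10^-5 s⁻¹.
√((Cω)² + λ²) = √((33900)² + 29.21²) = 33900 W/(m²·K).
Amplitude A = F₀ / √((Cω)²+λ²) = 280.2 / 33900 = 0.00826 K.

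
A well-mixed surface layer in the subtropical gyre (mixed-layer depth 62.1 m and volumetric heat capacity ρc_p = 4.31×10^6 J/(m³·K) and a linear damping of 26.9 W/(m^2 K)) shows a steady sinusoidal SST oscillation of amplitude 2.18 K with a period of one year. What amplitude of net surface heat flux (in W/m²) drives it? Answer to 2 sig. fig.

130

Areal heat capacity C = ρc_p × D = 4.31×10^6 × 62.1 = 2.68×10^8 J/(m²·K).
ω = 2π / 3.15×10^7 s = 1.99×10^-7 s⁻¹.
√((Cω)² + λ²) = √((53.3)² + 26.9²) = 59.7 W/(m²·K).
F₀ = A × √((Cω)²+λ²) = 2.18 × 59.7 = 130 W/m².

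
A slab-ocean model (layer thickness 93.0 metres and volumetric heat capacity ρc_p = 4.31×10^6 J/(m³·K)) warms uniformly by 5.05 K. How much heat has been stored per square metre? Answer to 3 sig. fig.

2.02×10^9

Areal heat capacity C = ρc_p × D = 4.31×10^6 × 93.0 = 4.01×10^8 J/(m²·K).
ΔQ = C ΔT = 4.01×10^8 × 5.05 = 2.02×10^9 J/m².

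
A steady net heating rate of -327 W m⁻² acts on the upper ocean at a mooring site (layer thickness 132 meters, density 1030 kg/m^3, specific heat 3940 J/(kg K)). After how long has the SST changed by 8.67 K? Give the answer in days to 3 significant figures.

Areal heat capacity C = ρ c_p D = 1030 × 3940 × 132 = 5.36×10^8 J/(m^2 K).
Time required: Δt = C ΔT / F = 5.36×10^8 × -8.67 / -327 = 1.42×10^7 s.
In days: 1.42×10^7 s / (86400 s/day) = 164 days.

164 days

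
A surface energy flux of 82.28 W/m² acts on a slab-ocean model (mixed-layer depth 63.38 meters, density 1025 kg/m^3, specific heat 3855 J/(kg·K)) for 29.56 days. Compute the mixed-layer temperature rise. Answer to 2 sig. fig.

Areal heat capacity C = ρ c_p D = 1025 × 3855 × 63.38 = 2.50×10^8 J m⁻² K⁻¹.
Net heat input Q = F Δt = 82.28 × (29.56 days × 86400 s/day) = 2.10×10^8 J/m².
ΔT = Q / C = 2.10×10^8 / 2.50×10^8 = 0.839 K.

0.84 K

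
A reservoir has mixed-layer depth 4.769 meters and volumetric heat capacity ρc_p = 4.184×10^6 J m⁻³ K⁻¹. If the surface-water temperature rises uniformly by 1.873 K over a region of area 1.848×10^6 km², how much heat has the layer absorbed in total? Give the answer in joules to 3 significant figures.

6.91×10^19 J

Areal heat capacity C = ρc_p × D = 4.184×10^6 × 4.769 = 2.00×10^7 J/(m²·K).
Heat per unit area: q = C ΔT = 2.00×10^7 × 1.873 = 3.74×10^7 J/m².
Total heat: Q = q × A = 3.74×10^7 × (1.848×10^6 × 10⁶ m²) = 6.91×10^19 J.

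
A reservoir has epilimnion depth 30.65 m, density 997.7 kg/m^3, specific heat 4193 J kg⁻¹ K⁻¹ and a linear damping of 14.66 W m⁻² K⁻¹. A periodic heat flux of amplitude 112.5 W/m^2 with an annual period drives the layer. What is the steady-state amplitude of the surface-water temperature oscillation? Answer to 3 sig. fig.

3.82 K

Areal heat capacity C = ρ c_p D = 997.7 × 4193 × 30.65 = 1.28×10^8 J/(m^2 K).
Angular frequency ω = 2π / T = 2π / 3.15×10^7 s = 1.99×10^-7 s⁻¹.
√((Cω)² + λ²) = √((25.5)² + 14.66²) = 29.5 W/(m²·K).
Amplitude A = F₀ / √((Cω)²+λ²) = 112.5 / 29.5 = 3.82 K.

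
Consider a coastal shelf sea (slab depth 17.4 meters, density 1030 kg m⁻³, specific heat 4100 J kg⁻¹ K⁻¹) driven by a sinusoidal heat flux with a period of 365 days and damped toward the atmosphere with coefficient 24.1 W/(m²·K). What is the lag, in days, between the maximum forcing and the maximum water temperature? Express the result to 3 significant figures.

31.7 days

Areal heat capacity C = ρ c_p D = 1030 × 4100 × 17.4 = 7.35×10^7 J/(m²·K).
ω = 2π / 3.15×10^7 s = 1.99×10^-7 s⁻¹.
Phase lag φ = arctan(Cω/λ) = arctan(14.6/24.1) = 0.546 rad.
Time lag = φ / ω = 0.546 / 1.99×10^-7 = 2.74×10^6 s = 31.7 days.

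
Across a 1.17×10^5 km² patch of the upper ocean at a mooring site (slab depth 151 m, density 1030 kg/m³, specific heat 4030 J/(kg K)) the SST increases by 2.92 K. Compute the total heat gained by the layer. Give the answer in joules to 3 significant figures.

Areal heat capacity C = ρ c_p D = 1030 × 4030 × 151 = 6.27×10^8 J/(m²·K).
Heat per unit area: q = C ΔT = 6.27×10^8 × 2.92 = 1.83×10^9 J/m².
Total heat: Q = q × A = 1.83×10^9 × (1.17×10^5 × 10⁶ m²) = 2.14×10^20 J.

2.14×10^20 J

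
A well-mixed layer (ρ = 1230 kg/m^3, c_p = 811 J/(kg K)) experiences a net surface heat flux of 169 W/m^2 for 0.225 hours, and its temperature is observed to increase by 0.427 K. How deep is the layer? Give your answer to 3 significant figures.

0.321 m

Heat input Q = F Δt = 169 × 810 s = 1.37×10^5 J/m².
Required areal heat capacity C = Q / ΔT = 3.21×10^5 J/(m²·K).
Depth D = C / (ρ c_p) = 3.21×10^5 / (1230 × 811) = 0.321 m.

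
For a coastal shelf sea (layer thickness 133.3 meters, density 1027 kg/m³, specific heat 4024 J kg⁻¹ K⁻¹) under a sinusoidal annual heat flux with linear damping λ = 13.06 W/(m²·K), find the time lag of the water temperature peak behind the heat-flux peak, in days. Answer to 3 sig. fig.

Areal heat capacity C = ρ c_p D = 1027 × 4024 × 133.3 = 5.51×10^8 J m⁻² K⁻¹.
ω = 2π / 3.15×10^7 s = 1.99×10^-7 s⁻¹.
Phase lag φ = arctan(Cω/λ) = arctan(110/13.06) = 1.45 rad.
Time lag = φ / ω = 1.45 / 1.99×10^-7 = 7.29×10^6 s = 84.4 days.

84.4 days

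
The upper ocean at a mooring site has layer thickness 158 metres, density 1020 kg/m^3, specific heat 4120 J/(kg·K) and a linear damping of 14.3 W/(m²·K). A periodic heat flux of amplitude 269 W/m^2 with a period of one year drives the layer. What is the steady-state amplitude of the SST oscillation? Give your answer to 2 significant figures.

Areal heat capacity C = ρ c_p D = 1020 × 4120 × 158 = 6.64×10^8 J/(m^2 K).
Angular frequency ω = 2π / T = 2π / 3.15×10^7 s = 1.99×10^-7 s⁻¹.
√((Cω)² + λ²) = √((132)² + 14.3²) = 133 W/(m²·K).
Amplitude A = F₀ / √((Cω)²+λ²) = 269 / 133 = 2.02 K.

2.0 K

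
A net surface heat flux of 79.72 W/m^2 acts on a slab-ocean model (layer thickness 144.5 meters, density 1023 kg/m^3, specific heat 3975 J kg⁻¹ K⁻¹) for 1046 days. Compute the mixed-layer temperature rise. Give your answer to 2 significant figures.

12 K

Areal heat capacity C = ρ c_p D = 1023 × 3975 × 144.5 = 5.88×10^8 J m⁻² K⁻¹.
Net heat input Q = F Δt = 79.72 × (1046 days × 86400 s/day) = 7.20×10^9 J/m².
ΔT = Q / C = 7.20×10^9 / 5.88×10^8 = 12.3 K.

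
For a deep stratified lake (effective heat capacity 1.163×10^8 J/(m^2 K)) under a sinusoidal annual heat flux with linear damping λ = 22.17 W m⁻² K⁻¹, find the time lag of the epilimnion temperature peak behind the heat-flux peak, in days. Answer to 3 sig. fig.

46.9 days

Areal heat capacity C = 1.163×10^8 J/(m^2 K) (given).
ω = 2π / 3.15×10^7 s = 1.99×10^-7 s⁻¹.
Phase lag φ = arctan(Cω/λ) = arctan(23.2/22.17) = 0.807 rad.
Time lag = φ / ω = 0.807 / 1.99×10^-7 = 4.05×10^6 s = 46.9 days.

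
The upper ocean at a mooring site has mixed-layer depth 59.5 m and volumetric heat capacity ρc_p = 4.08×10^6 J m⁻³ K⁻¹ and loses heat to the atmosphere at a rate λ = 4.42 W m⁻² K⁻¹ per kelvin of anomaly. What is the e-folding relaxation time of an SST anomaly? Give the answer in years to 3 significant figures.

1.74 years

Areal heat capacity C = ρc_p × D = 4.08×10^6 × 59.5 = 2.43×10^8 J/(m^2 K).
Relaxation time τ = C / λ = 2.43×10^8 / 4.42 = 5.49×10^7 s.
In years: 5.49×10^7 s / (3.156×10^7 s/year) = 1.74 years.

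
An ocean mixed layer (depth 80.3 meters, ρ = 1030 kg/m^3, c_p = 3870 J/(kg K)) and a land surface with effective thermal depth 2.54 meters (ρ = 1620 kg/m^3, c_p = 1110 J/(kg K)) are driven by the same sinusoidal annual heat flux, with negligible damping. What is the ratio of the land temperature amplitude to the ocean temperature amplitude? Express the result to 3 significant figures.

70.1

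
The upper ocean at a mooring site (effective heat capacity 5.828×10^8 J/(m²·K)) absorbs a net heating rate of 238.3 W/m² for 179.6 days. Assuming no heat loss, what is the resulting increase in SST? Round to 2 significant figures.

Areal heat capacity C = 5.828×10^8 J/(m²·K) (given).
Net heat input Q = F Δt = 238.3 × (179.6 days × 86400 s/day) = 3.70×10^9 J/m².
ΔT = Q / C = 3.70×10^9 / 5.83×10^8 = 6.34 K.

6.3 K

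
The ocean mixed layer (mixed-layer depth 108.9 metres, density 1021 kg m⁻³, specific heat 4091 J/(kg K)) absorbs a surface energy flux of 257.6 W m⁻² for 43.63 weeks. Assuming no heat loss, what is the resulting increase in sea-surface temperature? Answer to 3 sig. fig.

Areal heat capacity C = ρ c_p D = 1021 × 4091 × 108.9 = 4.55×10^8 J m⁻² K⁻¹.
Net heat input Q = F Δt = 257.6 × (43.63 weeks × 6.048×10^5 s/week) = 6.80×10^9 J/m².
ΔT = Q / C = 6.80×10^9 / 4.55×10^8 = 14.9 K.

14.9 K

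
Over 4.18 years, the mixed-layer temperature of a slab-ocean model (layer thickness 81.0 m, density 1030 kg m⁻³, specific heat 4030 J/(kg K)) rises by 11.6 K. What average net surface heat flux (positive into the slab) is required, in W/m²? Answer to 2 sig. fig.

Areal heat capacity C = ρ c_p D = 1030 × 4030 × 81.0 = 3.36×10^8 J m⁻² K⁻¹.
Required heat per unit area: Q = C ΔT = 3.36×10^8 × 11.6 = 3.90×10^9 J/m².
Flux F = Q / Δt = 3.90×10^9 / 1.32×10^8 s = 29.6 W/m².

30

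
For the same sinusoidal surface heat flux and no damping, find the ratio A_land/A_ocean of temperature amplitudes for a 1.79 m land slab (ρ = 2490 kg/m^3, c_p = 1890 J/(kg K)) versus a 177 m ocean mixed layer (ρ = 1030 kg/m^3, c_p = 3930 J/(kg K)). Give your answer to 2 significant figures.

85

C_ocean = 1030 × 3930 × 177 = 7.16×10^8 J/(m²·K).
C_land = 2490 × 1890 × 1.79 = 8.42×10^6 J/(m²·K).
Undamped amplitude ∝ 1/C, so A_land/A_ocean = C_ocean/C_land = 85.1.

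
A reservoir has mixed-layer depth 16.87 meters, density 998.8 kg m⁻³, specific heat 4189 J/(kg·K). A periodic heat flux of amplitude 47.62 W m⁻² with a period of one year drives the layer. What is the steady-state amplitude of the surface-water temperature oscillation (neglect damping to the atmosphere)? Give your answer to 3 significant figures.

3.39 K

Areal heat capacity C = ρ c_p D = 998.8 × 4189 × 16.87 = 7.06×10^7 J m⁻² K⁻¹.
Angular frequency ω = 2π / T = 2π / 3.15×10^7 s = 1.99×10^-7 s⁻¹.
Cω = 7.06×10^7 × 1.99×10^-7 = 14.1 W/(m²·K).
Amplitude A = F₀ / (Cω) = 47.62 / 14.1 = 3.39 K.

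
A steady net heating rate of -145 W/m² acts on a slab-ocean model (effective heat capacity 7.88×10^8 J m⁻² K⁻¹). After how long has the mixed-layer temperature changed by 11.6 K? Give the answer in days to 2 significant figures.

Areal heat capacity C = 7.88×10^8 J m⁻² K⁻¹ (given).
Time required: Δt = C ΔT / F = 7.88×10^8 × -11.6 / -145 = 6.30×10^7 s.
In days: 6.30×10^7 s / (86400 s/day) = 730 days.

730 days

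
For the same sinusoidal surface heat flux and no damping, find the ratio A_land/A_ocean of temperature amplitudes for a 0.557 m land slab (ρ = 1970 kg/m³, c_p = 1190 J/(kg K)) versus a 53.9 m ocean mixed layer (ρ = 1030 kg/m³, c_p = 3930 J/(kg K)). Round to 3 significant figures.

C_ocean = 1030 × 3930 × 53.9 = 2.18×10^8 J/(m²·K).
C_land = 1970 × 1190 × 0.557 = 1.31×10^6 J/(m²·K).
Undamped amplitude ∝ 1/C, so A_land/A_ocean = C_ocean/C_land = 167.

167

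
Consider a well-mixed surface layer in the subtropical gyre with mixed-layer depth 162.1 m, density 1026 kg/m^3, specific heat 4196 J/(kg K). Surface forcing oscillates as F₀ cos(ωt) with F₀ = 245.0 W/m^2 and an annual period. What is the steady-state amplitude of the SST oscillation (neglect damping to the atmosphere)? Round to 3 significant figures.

Areal heat capacity C = ρ c_p D = 1026 × 4196 × 162.1 = 6.98×10^8 J/(m^2 K).
Angular frequency ω = 2π / T = 2π / 3.15×10^7 s = 1.99×10^-7 s⁻¹.
Cω = 6.98×10^8 × 1.99×10^-7 = 139 W/(m²·K).
Amplitude A = F₀ / (Cω) = 245.0 / 139 = 1.76 K.

1.76 K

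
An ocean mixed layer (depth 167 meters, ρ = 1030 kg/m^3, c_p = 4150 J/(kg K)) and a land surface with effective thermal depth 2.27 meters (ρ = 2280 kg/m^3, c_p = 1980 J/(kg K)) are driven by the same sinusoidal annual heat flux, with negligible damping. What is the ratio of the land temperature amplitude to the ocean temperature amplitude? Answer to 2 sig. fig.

C_ocean = 1030 × 4150 × 167 = 7.14×10^8 J/(m²·K).
C_land = 2280 × 1980 × 2.27 = 1.02×10^7 J/(m²·K).
Undamped amplitude ∝ 1/C, so A_land/A_ocean = C_ocean/C_land = 69.7.

70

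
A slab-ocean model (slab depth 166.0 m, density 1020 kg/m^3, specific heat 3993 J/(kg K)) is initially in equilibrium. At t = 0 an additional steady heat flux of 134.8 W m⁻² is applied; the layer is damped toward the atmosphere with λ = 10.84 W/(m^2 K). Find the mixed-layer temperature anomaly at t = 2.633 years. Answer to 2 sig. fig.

9.2 K

Areal heat capacity C = ρ c_p D = 1020 × 3993 × 166.0 = 6.76×10^8 J m⁻² K⁻¹.
τ = C / λ = 6.76×10^8 / 10.84 = 6.24×10^7 s.
Equilibrium anomaly ΔT_eq = F / λ = 134.8 / 10.84 = 12.4 K.
t = 2.633 years = 8.31×10^7 s, so t/τ = 1.33.
ΔT(t) = ΔT_eq (1 − e^(−t/τ)) = 12.4 × (1 − e^−1.33) = 9.15 K.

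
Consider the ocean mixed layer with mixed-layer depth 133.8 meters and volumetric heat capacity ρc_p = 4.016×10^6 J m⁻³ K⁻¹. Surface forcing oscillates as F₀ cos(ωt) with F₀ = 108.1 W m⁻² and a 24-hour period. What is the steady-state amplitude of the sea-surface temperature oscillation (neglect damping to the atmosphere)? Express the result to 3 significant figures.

0.00277 K

Areal heat capacity C = ρc_p × D = 4.016×10^6 × 133.8 = 5.37×10^8 J/(m^2 K).
Angular frequency ω = 2π / T = 2π / 86400 s = 7.27×10^-5 s⁻¹.
Cω = 5.37×10^8 × 7.27×10^-5 = 39100 W/(m²·K).
Amplitude A = F₀ / (Cω) = 108.1 / 39100 = 0.00277 K.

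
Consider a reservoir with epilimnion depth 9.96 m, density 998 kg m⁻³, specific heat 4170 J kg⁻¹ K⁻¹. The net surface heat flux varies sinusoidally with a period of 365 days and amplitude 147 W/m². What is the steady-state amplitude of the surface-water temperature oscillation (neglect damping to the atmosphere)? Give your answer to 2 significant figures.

18 K

Areal heat capacity C = ρ c_p D = 998 × 4170 × 9.96 = 4.15×10^7 J/(m^2 K).
Angular frequency ω = 2π / T = 2π / 3.15×10^7 s = 1.99×10^-7 s⁻¹.
Cω = 4.15×10^7 × 1.99×10^-7 = 8.26 W/(m²·K).
Amplitude A = F₀ / (Cω) = 147 / 8.26 = 17.8 K.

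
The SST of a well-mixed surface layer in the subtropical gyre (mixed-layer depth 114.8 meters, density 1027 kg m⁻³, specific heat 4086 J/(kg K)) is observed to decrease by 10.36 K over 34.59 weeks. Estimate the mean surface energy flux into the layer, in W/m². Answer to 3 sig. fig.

Areal heat capacity C = ρ c_p D = 1027 × 4086 × 114.8 = 4.82×10^8 J/(m^2 K).
Required heat per unit area: Q = C ΔT = 4.82×10^8 × -10.36 = -4.99×10^9 J/m².
Flux F = Q / Δt = -4.99×10^9 / 2.09×10^7 s = -239 W/m².

-239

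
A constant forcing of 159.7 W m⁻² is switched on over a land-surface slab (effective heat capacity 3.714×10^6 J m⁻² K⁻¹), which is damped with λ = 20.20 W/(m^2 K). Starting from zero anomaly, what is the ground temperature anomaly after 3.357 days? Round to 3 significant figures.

Areal heat capacity C = 3.714×10^6 J m⁻² K⁻¹ (given).
τ = C / λ = 3.71×10^6 / 20.20 = 1.84×10^5 s.
Equilibrium anomaly ΔT_eq = F / λ = 159.7 / 20.20 = 7.91 K.
t = 3.357 days = 2.90×10^5 s, so t/τ = 1.58.
ΔT(t) = ΔT_eq (1 − e^(−t/τ)) = 7.91 × (1 − e^−1.58) = 6.27 K.

6.27 K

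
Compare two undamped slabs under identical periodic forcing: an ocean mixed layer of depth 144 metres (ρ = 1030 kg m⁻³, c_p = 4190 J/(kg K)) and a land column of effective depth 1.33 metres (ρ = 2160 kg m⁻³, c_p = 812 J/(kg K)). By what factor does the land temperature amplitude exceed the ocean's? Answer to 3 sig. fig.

C_ocean = 1030 × 4190 × 144 = 6.21×10^8 J/(m²·K).
C_land = 2160 × 812 × 1.33 = 2.33×10^6 J/(m²·K).
Undamped amplitude ∝ 1/C, so A_land/A_ocean = C_ocean/C_land = 266.

266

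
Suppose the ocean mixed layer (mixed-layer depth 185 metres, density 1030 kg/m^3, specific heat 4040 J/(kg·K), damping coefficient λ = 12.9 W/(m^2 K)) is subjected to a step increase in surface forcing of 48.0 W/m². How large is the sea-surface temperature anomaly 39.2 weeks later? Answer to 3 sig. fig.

1.22 K

Areal heat capacity C = ρ c_p D = 1030 × 4040 × 185 = 7.70×10^8 J m⁻² K⁻¹.
τ = C / λ = 7.70×10^8 / 12.9 = 5.97×10^7 s.
Equilibrium anomaly ΔT_eq = F / λ = 48.0 / 12.9 = 3.72 K.
t = 39.2 weeks = 2.37×10^7 s, so t/τ = 0.397.
ΔT(t) = ΔT_eq (1 − e^(−t/τ)) = 3.72 × (1 − e^−0.397) = 1.22 K.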